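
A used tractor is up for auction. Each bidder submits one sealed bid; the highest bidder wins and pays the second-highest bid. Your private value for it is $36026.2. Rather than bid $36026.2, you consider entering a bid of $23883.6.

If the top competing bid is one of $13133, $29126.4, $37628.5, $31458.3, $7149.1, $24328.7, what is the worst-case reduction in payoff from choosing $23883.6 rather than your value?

$11697.5

$13133: same outcome either way → loss $0.
$29126.4: truthful gives $6899.8, deviation gives $0 → loss $6899.8.
$37628.5: same outcome either way → loss $0.
$31458.3: truthful gives $4567.9, deviation gives $0 → loss $4567.9.
$7149.1: same outcome either way → loss $0.
$24328.7: truthful gives $11697.5, deviation gives $0 → loss $11697.5.
Maximum loss: $11697.5.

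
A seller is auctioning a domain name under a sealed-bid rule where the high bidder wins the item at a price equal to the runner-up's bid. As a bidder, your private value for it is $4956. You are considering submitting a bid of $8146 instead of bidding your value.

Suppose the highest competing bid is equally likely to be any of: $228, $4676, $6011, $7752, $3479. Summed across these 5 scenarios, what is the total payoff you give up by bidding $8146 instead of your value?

The deviation costs you only when the competing bid falls strictly between $4956 and $8146; elsewhere both bids give the same outcome.
$228: outcomes coincide → loss $0.
$4676: outcomes coincide → loss $0.
$6011: truthful payoff $0, deviation payoff −$1055 → loss $1055.
$7752: truthful payoff $0, deviation payoff −$2796 → loss $2796.
$3479: outcomes coincide → loss $0.
Total loss = $1055 + $2796 = $3851.
In a second-price auction your bid sets only whether you win, not what you pay, so bidding your true value is weakly dominant.

$3851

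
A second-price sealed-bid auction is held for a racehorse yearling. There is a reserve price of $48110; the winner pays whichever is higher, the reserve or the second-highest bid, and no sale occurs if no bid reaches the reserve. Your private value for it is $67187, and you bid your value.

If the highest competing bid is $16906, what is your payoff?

Your bid $67187 is the highest and exceeds the reserve.
Price = max(second-highest bid, reserve) = max($16906, $48110) = $48110.
Payoff = $67187 − $48110 = $19077.

$19077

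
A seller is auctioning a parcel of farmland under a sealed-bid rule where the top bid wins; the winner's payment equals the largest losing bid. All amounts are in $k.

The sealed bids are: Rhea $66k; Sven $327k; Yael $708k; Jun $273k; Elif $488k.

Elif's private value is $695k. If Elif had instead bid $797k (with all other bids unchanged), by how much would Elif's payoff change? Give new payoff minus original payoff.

−$13k

The highest bid among the other bidders is $708k; Elif's bid doesn't change that.
Original bid $488k: Elif is not highest (top rival bid is $708k); payoff $0k.
Alternative bid $797k: Elif is highest, pays the top rival bid $708k; payoff $695k − $708k = −$13k.
Change in payoff = −$13k − ($0k) = −$13k.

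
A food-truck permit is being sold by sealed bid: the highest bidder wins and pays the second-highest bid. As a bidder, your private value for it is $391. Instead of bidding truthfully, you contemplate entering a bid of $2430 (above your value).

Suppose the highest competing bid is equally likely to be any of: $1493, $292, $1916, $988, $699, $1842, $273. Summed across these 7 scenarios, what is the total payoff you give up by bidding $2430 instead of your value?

$4983

The deviation costs you only when the competing bid falls strictly between $391 and $2430; elsewhere both bids give the same outcome.
$1493: truthful payoff $0, deviation payoff −$1102 → loss $1102.
$292: outcomes coincide → loss $0.
$1916: truthful payoff $0, deviation payoff −$1525 → loss $1525.
$988: truthful payoff $0, deviation payoff −$597 → loss $597.
$699: truthful payoff $0, deviation payoff −$308 → loss $308.
$1842: truthful payoff $0, deviation payoff −$1451 → loss $1451.
$273: outcomes coincide → loss $0.
Total loss = $1102 + $1525 + $597 + $308 + $1451 = $4983.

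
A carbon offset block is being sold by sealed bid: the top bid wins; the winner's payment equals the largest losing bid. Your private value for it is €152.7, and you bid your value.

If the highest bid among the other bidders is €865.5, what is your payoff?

Your bid €152.7 is below the highest competing bid €865.5, so you lose.
A losing bidder pays nothing and receives nothing: payoff = €0.

€0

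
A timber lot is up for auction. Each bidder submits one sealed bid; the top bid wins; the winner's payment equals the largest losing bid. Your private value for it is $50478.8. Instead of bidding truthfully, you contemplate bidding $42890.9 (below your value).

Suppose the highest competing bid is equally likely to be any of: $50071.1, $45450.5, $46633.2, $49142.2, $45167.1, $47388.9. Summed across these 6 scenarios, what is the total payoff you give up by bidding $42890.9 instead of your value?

$19019.8

The deviation costs you only when the competing bid falls strictly between $42890.9 and $50478.8; elsewhere both bids give the same outcome.
$50071.1: truthful payoff $407.7, deviation payoff $0 → loss $407.7.
$45450.5: truthful payoff $5028.3, deviation payoff $0 → loss $5028.3.
$46633.2: truthful payoff $3845.6, deviation payoff $0 → loss $3845.6.
$49142.2: truthful payoff $1336.6, deviation payoff $0 → loss $1336.6.
$45167.1: truthful payoff $5311.7, deviation payoff $0 → loss $5311.7.
$47388.9: truthful payoff $3089.9, deviation payoff $0 → loss $3089.9.
Total loss = $407.7 + $5028.3 + $3845.6 + $1336.6 + $5311.7 + $3089.9 = $19019.8.
Truthful bidding weakly dominates here: raising your bid can only win items priced above your value, and lowering it can only forfeit items priced below.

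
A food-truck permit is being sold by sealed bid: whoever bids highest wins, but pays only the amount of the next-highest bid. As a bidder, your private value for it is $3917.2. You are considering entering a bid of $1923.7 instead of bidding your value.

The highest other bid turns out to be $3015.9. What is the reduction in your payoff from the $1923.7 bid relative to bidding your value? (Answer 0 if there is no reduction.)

Bidding your value $3917.2: you win (since $3917.2 > $3015.9) and pay $3015.9. Payoff $901.3.
Bidding $1923.7: you lose. Payoff $0.
The competing bid $3015.9 lies between your shaded bid and your value, so underbidding forfeits an item you could have won at a profitable price.
Loss from deviating = $901.3 − ($0) = $901.3.

$901.3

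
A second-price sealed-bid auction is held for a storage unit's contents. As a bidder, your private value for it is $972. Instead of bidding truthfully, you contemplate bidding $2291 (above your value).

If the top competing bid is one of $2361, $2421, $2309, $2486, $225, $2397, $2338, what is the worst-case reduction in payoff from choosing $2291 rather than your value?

$2361: same outcome either way → loss $0.
$2421: same outcome either way → loss $0.
$2309: same outcome either way → loss $0.
$2486: same outcome either way → loss $0.
$225: same outcome either way → loss $0.
$2397: same outcome either way → loss $0.
$2338: same outcome either way → loss $0.
Maximum loss: $0.

$0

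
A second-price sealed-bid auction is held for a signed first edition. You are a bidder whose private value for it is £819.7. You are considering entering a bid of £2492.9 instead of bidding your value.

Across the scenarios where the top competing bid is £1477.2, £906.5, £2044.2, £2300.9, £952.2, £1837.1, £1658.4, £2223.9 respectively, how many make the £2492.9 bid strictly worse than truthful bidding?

8

The deviation hurts exactly when the highest competing bid lies strictly between £819.7 and £2492.9 — overbidding then wins at a price above your value.
£1477.2: inside the interval → strictly worse (loss £657.5).
£906.5: inside the interval → strictly worse (loss £86.8).
£2044.2: inside the interval → strictly worse (loss £1224.5).
£2300.9: inside the interval → strictly worse (loss £1481.2).
£952.2: inside the interval → strictly worse (loss £132.5).
£1837.1: inside the interval → strictly worse (loss £1017.4).
£1658.4: inside the interval → strictly worse (loss £838.7).
£2223.9: inside the interval → strictly worse (loss £1404.2).
Count: 8.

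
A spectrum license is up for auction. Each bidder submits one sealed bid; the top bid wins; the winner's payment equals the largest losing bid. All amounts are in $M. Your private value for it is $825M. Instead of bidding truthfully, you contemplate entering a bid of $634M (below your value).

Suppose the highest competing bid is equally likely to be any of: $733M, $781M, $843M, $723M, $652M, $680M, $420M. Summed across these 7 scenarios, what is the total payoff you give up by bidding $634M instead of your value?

The deviation costs you only when the competing bid falls strictly between $634M and $825M; elsewhere both bids give the same outcome.
$733M: truthful payoff $92M, deviation payoff $0M → loss $92M.
$781M: truthful payoff $44M, deviation payoff $0M → loss $44M.
$843M: outcomes coincide → loss $0M.
$723M: truthful payoff $102M, deviation payoff $0M → loss $102M.
$652M: truthful payoff $173M, deviation payoff $0M → loss $173M.
$680M: truthful payoff $145M, deviation payoff $0M → loss $145M.
$420M: outcomes coincide → loss $0M.
Total loss = $92M + $44M + $102M + $173M + $145M = $556M.

$556M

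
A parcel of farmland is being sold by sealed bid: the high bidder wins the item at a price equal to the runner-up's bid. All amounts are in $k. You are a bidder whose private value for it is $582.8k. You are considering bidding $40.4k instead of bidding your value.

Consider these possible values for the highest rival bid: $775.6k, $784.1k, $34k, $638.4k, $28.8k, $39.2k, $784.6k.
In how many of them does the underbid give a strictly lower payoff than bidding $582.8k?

The deviation hurts exactly when the highest competing bid lies strictly between $40.4k and $582.8k — underbidding then forfeits a profitable win.
$775.6k: above both → same outcome either way.
$784.1k: above both → same outcome either way.
$34k: below both → same outcome either way.
$638.4k: above both → same outcome either way.
$28.8k: below both → same outcome either way.
$39.2k: below both → same outcome either way.
$784.6k: above both → same outcome either way.
Count: 0.

0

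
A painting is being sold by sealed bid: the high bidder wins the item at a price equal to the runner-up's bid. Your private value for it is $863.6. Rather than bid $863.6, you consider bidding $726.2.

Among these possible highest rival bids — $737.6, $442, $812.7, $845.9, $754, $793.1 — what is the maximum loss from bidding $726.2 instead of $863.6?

$737.6: truthful gives $126, deviation gives $0 → loss $126.
$442: same outcome either way → loss $0.
$812.7: truthful gives $50.9, deviation gives $0 → loss $50.9.
$845.9: truthful gives $17.7, deviation gives $0 → loss $17.7.
$754: truthful gives $109.6, deviation gives $0 → loss $109.6.
$793.1: truthful gives $70.5, deviation gives $0 → loss $70.5.
Maximum loss: $126.

$126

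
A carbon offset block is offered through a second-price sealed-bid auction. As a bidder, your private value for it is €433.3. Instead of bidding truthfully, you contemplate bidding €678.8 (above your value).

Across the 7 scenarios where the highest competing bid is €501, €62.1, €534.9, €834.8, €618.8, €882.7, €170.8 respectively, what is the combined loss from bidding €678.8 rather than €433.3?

€354.8

The deviation costs you only when the competing bid falls strictly between €433.3 and €678.8; elsewhere both bids give the same outcome.
€501: truthful payoff €0, deviation payoff −€67.7 → loss €67.7.
€62.1: outcomes coincide → loss €0.
€534.9: truthful payoff €0, deviation payoff −€101.6 → loss €101.6.
€834.8: outcomes coincide → loss €0.
€618.8: truthful payoff €0, deviation payoff −€185.5 → loss €185.5.
€882.7: outcomes coincide → loss €0.
€170.8: outcomes coincide → loss €0.
Total loss = €67.7 + €101.6 + €185.5 = €354.8.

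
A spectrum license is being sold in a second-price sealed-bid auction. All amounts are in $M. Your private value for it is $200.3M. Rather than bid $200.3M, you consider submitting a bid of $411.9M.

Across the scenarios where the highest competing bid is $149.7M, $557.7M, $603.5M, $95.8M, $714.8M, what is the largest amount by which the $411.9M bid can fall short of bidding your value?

$149.7M: same outcome either way → loss $0M.
$557.7M: same outcome either way → loss $0M.
$603.5M: same outcome either way → loss $0M.
$95.8M: same outcome either way → loss $0M.
$714.8M: same outcome either way → loss $0M.
Maximum loss: $0M.

$0M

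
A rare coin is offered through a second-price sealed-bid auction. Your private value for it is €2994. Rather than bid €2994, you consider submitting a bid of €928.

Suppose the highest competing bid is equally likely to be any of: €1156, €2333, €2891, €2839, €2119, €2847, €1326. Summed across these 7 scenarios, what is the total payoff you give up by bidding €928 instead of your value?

€5447

The deviation costs you only when the competing bid falls strictly between €928 and €2994; elsewhere both bids give the same outcome.
€1156: truthful payoff €1838, deviation payoff €0 → loss €1838.
€2333: truthful payoff €661, deviation payoff €0 → loss €661.
€2891: truthful payoff €103, deviation payoff €0 → loss €103.
€2839: truthful payoff €155, deviation payoff €0 → loss €155.
€2119: truthful payoff €875, deviation payoff €0 → loss €875.
€2847: truthful payoff €147, deviation payoff €0 → loss €147.
€1326: truthful payoff €1668, deviation payoff €0 → loss €1668.
Total loss = €1838 + €661 + €103 + €155 + €875 + €147 + €1668 = €5447.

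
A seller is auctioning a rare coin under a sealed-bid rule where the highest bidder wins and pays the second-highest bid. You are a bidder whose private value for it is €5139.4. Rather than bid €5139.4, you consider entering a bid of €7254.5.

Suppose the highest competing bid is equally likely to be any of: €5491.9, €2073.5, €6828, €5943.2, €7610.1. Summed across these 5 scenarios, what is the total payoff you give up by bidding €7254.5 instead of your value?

€2844.9

The deviation costs you only when the competing bid falls strictly between €5139.4 and €7254.5; elsewhere both bids give the same outcome.
€5491.9: truthful payoff €0, deviation payoff −€352.5 → loss €352.5.
€2073.5: outcomes coincide → loss €0.
€6828: truthful payoff €0, deviation payoff −€1688.6 → loss €1688.6.
€5943.2: truthful payoff €0, deviation payoff −€803.8 → loss €803.8.
€7610.1: outcomes coincide → loss €0.
Total loss = €352.5 + €1688.6 + €803.8 = €2844.9.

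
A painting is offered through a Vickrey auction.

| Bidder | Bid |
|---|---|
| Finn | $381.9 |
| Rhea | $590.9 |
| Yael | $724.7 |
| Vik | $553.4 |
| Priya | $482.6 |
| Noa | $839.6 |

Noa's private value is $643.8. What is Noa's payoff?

−$80.9

Highest bid: Noa at $839.6, so Noa wins.
Second-highest bid: Yael at $724.7 — that is the price the winner pays.
Noa's payoff = value − price = $643.8 − $724.7 = −$80.9.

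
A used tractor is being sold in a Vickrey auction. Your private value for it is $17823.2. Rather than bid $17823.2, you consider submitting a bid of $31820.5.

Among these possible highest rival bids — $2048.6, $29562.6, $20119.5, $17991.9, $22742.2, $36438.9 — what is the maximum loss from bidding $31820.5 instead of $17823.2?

$11739.4

$2048.6: same outcome either way → loss $0.
$29562.6: truthful gives $0, deviation gives −$11739.4 → loss $11739.4.
$20119.5: truthful gives $0, deviation gives −$2296.3 → loss $2296.3.
$17991.9: truthful gives $0, deviation gives −$168.7 → loss $168.7.
$22742.2: truthful gives $0, deviation gives −$4919 → loss $4919.
$36438.9: same outcome either way → loss $0.
Maximum loss: $11739.4.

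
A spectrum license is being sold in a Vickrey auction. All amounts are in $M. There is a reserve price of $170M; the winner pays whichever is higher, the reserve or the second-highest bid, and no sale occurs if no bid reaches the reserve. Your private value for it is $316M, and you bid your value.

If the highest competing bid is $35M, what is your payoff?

$146M

Your bid $316M is the highest and exceeds the reserve.
Price = max(second-highest bid, reserve) = max($35M, $170M) = $170M.
Payoff = $316M − $170M = $146M.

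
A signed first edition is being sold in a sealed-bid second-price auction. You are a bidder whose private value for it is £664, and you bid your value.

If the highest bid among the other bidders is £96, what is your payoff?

Your bid £664 exceeds the highest competing bid £96, so you win.
In a second-price auction the winner pays the second-highest bid, £96.
Payoff = value − price = £664 − £96 = £568.

£568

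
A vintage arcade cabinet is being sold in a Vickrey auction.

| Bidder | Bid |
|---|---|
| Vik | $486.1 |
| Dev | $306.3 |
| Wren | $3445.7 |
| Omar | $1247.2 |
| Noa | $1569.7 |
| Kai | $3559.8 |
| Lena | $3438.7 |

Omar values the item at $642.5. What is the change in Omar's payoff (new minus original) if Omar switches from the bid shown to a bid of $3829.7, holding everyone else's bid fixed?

−$2917.3

The highest bid among the other bidders is $3559.8; Omar's bid doesn't change that.
Original bid $1247.2: Omar is not highest (top rival bid is $3559.8); payoff $0.
Alternative bid $3829.7: Omar is highest, pays the top rival bid $3559.8; payoff $642.5 − $3559.8 = −$2917.3.
Change in payoff = −$2917.3 − ($0) = −$2917.3.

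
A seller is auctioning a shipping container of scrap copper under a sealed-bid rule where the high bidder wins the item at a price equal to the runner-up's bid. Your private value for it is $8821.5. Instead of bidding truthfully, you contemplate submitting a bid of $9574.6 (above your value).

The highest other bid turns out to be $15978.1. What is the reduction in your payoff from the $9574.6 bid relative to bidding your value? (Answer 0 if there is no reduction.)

$0

Bidding your value $8821.5: you lose (since $8821.5 < $15978.1). Payoff $0.
Bidding $9574.6: you lose. Payoff $0.
Difference = $0 − $0 = $0; both bids lead to the same outcome because the competing bid is above both your value and your alternative bid.
Because the price is fixed by the runner-up's bid, deviating from your value can only change a good outcome into a bad one — never the reverse.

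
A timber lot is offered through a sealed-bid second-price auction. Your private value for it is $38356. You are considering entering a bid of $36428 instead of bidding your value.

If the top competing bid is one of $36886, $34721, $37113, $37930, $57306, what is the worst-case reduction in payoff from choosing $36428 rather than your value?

$1470

$36886: truthful gives $1470, deviation gives $0 → loss $1470.
$34721: same outcome either way → loss $0.
$37113: truthful gives $1243, deviation gives $0 → loss $1243.
$37930: truthful gives $426, deviation gives $0 → loss $426.
$57306: same outcome either way → loss $0.
Maximum loss: $1470.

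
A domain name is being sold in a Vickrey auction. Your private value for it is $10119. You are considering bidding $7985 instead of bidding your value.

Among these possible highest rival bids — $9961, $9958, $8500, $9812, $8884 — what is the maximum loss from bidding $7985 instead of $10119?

$1619

$9961: truthful gives $158, deviation gives $0 → loss $158.
$9958: truthful gives $161, deviation gives $0 → loss $161.
$8500: truthful gives $1619, deviation gives $0 → loss $1619.
$9812: truthful gives $307, deviation gives $0 → loss $307.
$8884: truthful gives $1235, deviation gives $0 → loss $1235.
Maximum loss: $1619.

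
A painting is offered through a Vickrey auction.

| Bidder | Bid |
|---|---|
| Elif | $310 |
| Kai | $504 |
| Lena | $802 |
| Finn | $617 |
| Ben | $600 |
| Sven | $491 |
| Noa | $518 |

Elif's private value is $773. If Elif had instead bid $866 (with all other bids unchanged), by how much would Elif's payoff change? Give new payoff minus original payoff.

−$29

The highest bid among the other bidders is $802; Elif's bid doesn't change that.
Original bid $310: Elif is not highest (top rival bid is $802); payoff $0.
Alternative bid $866: Elif is highest, pays the top rival bid $802; payoff $773 − $802 = −$29.
Change in payoff = −$29 − ($0) = −$29.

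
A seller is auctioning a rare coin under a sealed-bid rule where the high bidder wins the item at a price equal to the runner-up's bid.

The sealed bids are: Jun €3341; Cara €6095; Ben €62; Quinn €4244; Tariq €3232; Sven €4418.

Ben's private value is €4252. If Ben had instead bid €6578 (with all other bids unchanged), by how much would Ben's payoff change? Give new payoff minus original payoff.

The highest bid among the other bidders is €6095; Ben's bid doesn't change that.
Original bid €62: Ben is not highest (top rival bid is €6095); payoff €0.
Alternative bid €6578: Ben is highest, pays the top rival bid €6095; payoff €4252 − €6095 = −€1843.
Change in payoff = −€1843 − (€0) = −€1843.

−€1843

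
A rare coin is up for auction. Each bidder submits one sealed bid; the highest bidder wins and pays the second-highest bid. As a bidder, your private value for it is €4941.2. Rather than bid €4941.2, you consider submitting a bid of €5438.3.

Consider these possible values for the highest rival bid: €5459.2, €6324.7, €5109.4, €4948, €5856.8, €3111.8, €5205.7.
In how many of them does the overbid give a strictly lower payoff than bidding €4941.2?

The deviation hurts exactly when the highest competing bid lies strictly between €4941.2 and €5438.3 — overbidding then wins at a price above your value.
€5459.2: above both → same outcome either way.
€6324.7: above both → same outcome either way.
€5109.4: inside the interval → strictly worse (loss €168.2).
€4948: inside the interval → strictly worse (loss €6.8).
€5856.8: above both → same outcome either way.
€3111.8: below both → same outcome either way.
€5205.7: inside the interval → strictly worse (loss €264.5).
Count: 3.

3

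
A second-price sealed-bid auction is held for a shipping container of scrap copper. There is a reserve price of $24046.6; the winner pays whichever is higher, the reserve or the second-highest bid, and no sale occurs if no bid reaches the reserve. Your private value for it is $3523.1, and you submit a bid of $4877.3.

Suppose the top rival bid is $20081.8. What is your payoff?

$0

Your bid $4877.3 is below the highest competing bid $20081.8, so you lose. Payoff $0.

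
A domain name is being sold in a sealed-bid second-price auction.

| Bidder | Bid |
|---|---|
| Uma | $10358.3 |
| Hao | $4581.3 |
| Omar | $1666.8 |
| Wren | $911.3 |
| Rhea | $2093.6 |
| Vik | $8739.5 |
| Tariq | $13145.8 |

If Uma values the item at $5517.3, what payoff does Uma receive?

$0

Highest bid: Tariq at $13145.8, so Tariq wins.
Second-highest bid: Uma at $10358.3 — that is the price the winner pays.
Uma did not win, so Uma pays nothing and receives nothing: payoff $0.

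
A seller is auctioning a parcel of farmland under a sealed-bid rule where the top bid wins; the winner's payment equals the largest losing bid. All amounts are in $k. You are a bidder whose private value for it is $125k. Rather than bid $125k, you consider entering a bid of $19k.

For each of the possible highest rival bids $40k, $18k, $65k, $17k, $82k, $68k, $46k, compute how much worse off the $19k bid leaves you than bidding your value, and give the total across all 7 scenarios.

The deviation costs you only when the competing bid falls strictly between $19k and $125k; elsewhere both bids give the same outcome.
$40k: truthful payoff $85k, deviation payoff $0k → loss $85k.
$18k: outcomes coincide → loss $0k.
$65k: truthful payoff $60k, deviation payoff $0k → loss $60k.
$17k: outcomes coincide → loss $0k.
$82k: truthful payoff $43k, deviation payoff $0k → loss $43k.
$68k: truthful payoff $57k, deviation payoff $0k → loss $57k.
$46k: truthful payoff $79k, deviation payoff $0k → loss $79k.
Total loss = $85k + $60k + $43k + $57k + $79k = $324k.
Truthful bidding weakly dominates here: raising your bid can only win items priced above your value, and lowering it can only forfeit items priced below.

$324k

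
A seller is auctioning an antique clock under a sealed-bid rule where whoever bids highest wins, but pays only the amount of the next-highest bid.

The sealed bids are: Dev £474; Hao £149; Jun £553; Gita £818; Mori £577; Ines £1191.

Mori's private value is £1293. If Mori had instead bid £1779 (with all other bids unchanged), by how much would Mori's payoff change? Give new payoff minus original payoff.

The highest bid among the other bidders is £1191; Mori's bid doesn't change that.
Original bid £577: Mori is not highest (top rival bid is £1191); payoff £0.
Alternative bid £1779: Mori is highest, pays the top rival bid £1191; payoff £1293 − £1191 = £102.
Change in payoff = £102 − (£0) = £102.

£102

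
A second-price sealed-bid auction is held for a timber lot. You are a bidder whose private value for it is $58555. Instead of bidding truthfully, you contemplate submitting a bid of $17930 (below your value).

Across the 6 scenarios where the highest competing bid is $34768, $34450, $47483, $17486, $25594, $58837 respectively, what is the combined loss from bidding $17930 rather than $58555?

$91925

The deviation costs you only when the competing bid falls strictly between $17930 and $58555; elsewhere both bids give the same outcome.
$34768: truthful payoff $23787, deviation payoff $0 → loss $23787.
$34450: truthful payoff $24105, deviation payoff $0 → loss $24105.
$47483: truthful payoff $11072, deviation payoff $0 → loss $11072.
$17486: outcomes coincide → loss $0.
$25594: truthful payoff $32961, deviation payoff $0 → loss $32961.
$58837: outcomes coincide → loss $0.
Total loss = $23787 + $24105 + $11072 + $32961 = $91925.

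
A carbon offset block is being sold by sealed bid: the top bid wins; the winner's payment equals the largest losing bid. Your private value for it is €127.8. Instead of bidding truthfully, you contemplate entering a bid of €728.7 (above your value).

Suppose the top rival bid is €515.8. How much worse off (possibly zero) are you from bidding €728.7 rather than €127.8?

€388

Bidding your value €127.8: you lose (since €127.8 < €515.8). Payoff €0.
Bidding €728.7: you win and pay €515.8. Payoff €127.8 − €515.8 = −€388.
The competing bid €515.8 lies between your value and your inflated bid, so overbidding wins an item priced above your value.
Loss from deviating = €0 − (−€388) = €388.
In a second-price auction your bid sets only whether you win, not what you pay, so bidding your true value is weakly dominant.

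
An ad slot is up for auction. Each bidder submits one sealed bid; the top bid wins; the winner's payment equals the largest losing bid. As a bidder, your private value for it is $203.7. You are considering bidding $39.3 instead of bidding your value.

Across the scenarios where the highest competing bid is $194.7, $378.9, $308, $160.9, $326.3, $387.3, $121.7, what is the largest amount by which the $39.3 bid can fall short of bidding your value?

$82

$194.7: truthful gives $9, deviation gives $0 → loss $9.
$378.9: same outcome either way → loss $0.
$308: same outcome either way → loss $0.
$160.9: truthful gives $42.8, deviation gives $0 → loss $42.8.
$326.3: same outcome either way → loss $0.
$387.3: same outcome either way → loss $0.
$121.7: truthful gives $82, deviation gives $0 → loss $82.
Maximum loss: $82.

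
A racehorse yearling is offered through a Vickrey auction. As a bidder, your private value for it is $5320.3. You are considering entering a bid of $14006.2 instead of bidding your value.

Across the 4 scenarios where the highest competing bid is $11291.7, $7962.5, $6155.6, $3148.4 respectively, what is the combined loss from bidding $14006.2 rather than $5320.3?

The deviation costs you only when the competing bid falls strictly between $5320.3 and $14006.2; elsewhere both bids give the same outcome.
$11291.7: truthful payoff $0, deviation payoff −$5971.4 → loss $5971.4.
$7962.5: truthful payoff $0, deviation payoff −$2642.2 → loss $2642.2.
$6155.6: truthful payoff $0, deviation payoff −$835.3 → loss $835.3.
$3148.4: outcomes coincide → loss $0.
Total loss = $5971.4 + $2642.2 + $835.3 = $9448.9.

$9448.9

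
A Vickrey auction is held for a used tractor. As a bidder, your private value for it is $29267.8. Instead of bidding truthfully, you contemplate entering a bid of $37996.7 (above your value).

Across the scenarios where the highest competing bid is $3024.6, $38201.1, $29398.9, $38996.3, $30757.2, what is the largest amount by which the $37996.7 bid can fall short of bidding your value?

$3024.6: same outcome either way → loss $0.
$38201.1: same outcome either way → loss $0.
$29398.9: truthful gives $0, deviation gives −$131.1 → loss $131.1.
$38996.3: same outcome either way → loss $0.
$30757.2: truthful gives $0, deviation gives −$1489.4 → loss $1489.4.
Maximum loss: $1489.4.

$1489.4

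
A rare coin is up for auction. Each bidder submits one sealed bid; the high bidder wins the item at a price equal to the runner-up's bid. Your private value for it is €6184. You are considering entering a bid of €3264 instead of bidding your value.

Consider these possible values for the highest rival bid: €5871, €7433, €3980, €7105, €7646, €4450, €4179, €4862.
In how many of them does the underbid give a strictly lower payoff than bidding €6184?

The deviation hurts exactly when the highest competing bid lies strictly between €3264 and €6184 — underbidding then forfeits a profitable win.
€5871: inside the interval → strictly worse (loss €313).
€7433: above both → same outcome either way.
€3980: inside the interval → strictly worse (loss €2204).
€7105: above both → same outcome either way.
€7646: above both → same outcome either way.
€4450: inside the interval → strictly worse (loss €1734).
€4179: inside the interval → strictly worse (loss €2005).
€4862: inside the interval → strictly worse (loss €1322).
Count: 5.

5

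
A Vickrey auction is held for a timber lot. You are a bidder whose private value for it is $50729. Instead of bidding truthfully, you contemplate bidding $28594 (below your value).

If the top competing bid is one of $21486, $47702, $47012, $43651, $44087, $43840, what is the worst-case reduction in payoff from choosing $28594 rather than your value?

$21486: same outcome either way → loss $0.
$47702: truthful gives $3027, deviation gives $0 → loss $3027.
$47012: truthful gives $3717, deviation gives $0 → loss $3717.
$43651: truthful gives $7078, deviation gives $0 → loss $7078.
$44087: truthful gives $6642, deviation gives $0 → loss $6642.
$43840: truthful gives $6889, deviation gives $0 → loss $6889.
Maximum loss: $7078.

$7078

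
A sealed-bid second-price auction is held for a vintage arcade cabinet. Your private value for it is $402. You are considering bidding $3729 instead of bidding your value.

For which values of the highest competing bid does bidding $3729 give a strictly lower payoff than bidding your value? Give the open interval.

($402, $3729)

If the competing bid is below $402, both bids win at the same price — no difference.
If it is above $3729, both bids lose — no difference.
If it lies strictly between $402 and $3729, bidding your value loses (payoff 0) while bidding $3729 wins at a price above your value (payoff negative).
So the deviation strictly hurts on the open interval ($402, $3729).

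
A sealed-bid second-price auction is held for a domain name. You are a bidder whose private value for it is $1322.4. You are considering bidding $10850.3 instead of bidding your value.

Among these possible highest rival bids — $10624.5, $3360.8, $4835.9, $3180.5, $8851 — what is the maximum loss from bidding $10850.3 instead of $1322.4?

$9302.1

$10624.5: truthful gives $0, deviation gives −$9302.1 → loss $9302.1.
$3360.8: truthful gives $0, deviation gives −$2038.4 → loss $2038.4.
$4835.9: truthful gives $0, deviation gives −$3513.5 → loss $3513.5.
$3180.5: truthful gives $0, deviation gives −$1858.1 → loss $1858.1.
$8851: truthful gives $0, deviation gives −$7528.6 → loss $7528.6.
Maximum loss: $9302.1.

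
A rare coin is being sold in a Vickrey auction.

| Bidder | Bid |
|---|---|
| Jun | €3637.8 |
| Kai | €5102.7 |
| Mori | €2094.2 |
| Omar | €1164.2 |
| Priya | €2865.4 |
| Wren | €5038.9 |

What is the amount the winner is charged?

€5038.9

Highest bid: Kai at €5102.7, so Kai wins.
Second-highest bid: Wren at €5038.9 — that is the price the winner pays.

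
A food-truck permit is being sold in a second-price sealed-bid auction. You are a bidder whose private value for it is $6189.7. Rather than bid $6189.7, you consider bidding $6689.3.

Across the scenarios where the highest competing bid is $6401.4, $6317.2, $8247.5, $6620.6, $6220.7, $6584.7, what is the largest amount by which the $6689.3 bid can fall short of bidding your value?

$430.9

$6401.4: truthful gives $0, deviation gives −$211.7 → loss $211.7.
$6317.2: truthful gives $0, deviation gives −$127.5 → loss $127.5.
$8247.5: same outcome either way → loss $0.
$6620.6: truthful gives $0, deviation gives −$430.9 → loss $430.9.
$6220.7: truthful gives $0, deviation gives −$31 → loss $31.
$6584.7: truthful gives $0, deviation gives −$395 → loss $395.
Maximum loss: $430.9.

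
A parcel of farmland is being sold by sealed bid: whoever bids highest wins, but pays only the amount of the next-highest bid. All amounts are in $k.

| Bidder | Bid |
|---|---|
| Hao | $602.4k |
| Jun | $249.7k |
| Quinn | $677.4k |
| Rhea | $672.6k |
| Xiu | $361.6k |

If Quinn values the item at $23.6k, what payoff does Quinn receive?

Highest bid: Quinn at $677.4k, so Quinn wins.
Second-highest bid: Rhea at $672.6k — that is the price the winner pays.
Quinn's payoff = value − price = $23.6k − $672.6k = −$649k.

−$649k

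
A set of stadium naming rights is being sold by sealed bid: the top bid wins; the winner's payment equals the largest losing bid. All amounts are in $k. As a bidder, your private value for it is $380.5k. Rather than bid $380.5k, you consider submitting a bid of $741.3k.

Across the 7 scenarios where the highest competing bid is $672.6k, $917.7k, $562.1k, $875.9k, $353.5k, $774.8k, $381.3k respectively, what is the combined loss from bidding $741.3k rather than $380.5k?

$474.5k

The deviation costs you only when the competing bid falls strictly between $380.5k and $741.3k; elsewhere both bids give the same outcome.
$672.6k: truthful payoff $0k, deviation payoff −$292.1k → loss $292.1k.
$917.7k: outcomes coincide → loss $0k.
$562.1k: truthful payoff $0k, deviation payoff −$181.6k → loss $181.6k.
$875.9k: outcomes coincide → loss $0k.
$353.5k: outcomes coincide → loss $0k.
$774.8k: outcomes coincide → loss $0k.
$381.3k: truthful payoff $0k, deviation payoff −$0.8k → loss $0.8k.
Total loss = $292.1k + $181.6k + $0.8k = $474.5k.
Because the price is fixed by the runner-up's bid, deviating from your value can only change a good outcome into a bad one — never the reverse.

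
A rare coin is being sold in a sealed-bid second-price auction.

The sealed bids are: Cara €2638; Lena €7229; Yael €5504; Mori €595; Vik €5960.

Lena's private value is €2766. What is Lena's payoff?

Highest bid: Lena at €7229, so Lena wins.
Second-highest bid: Vik at €5960 — that is the price the winner pays.
Lena's payoff = value − price = €2766 − €5960 = −€3194.

−€3194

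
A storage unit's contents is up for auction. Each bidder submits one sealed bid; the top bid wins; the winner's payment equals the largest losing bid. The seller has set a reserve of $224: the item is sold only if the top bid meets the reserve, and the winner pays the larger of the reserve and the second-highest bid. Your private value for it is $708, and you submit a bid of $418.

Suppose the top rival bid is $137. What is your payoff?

$484

Your bid $418 is the highest and exceeds the reserve.
Price = max(second-highest bid, reserve) = max($137, $224) = $224.
Payoff = $708 − $224 = $484.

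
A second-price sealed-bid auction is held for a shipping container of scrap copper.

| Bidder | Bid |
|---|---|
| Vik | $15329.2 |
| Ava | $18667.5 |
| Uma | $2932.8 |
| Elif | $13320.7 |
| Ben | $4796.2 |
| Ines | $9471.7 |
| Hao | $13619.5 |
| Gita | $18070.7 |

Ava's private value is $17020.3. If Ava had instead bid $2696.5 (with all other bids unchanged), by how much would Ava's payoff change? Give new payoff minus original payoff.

The highest bid among the other bidders is $18070.7; Ava's bid doesn't change that.
Original bid $18667.5: Ava is highest, pays the top rival bid $18070.7; payoff $17020.3 − $18070.7 = −$1050.4.
Alternative bid $2696.5: Ava is not highest (top rival bid is $18070.7); payoff $0.
Change in payoff = $0 − (−$1050.4) = $1050.4.

$1050.4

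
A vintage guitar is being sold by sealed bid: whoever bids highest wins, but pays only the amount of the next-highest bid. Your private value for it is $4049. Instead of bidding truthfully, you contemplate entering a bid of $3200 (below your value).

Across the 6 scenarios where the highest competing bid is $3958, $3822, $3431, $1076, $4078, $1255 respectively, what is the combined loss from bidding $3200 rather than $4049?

The deviation costs you only when the competing bid falls strictly between $3200 and $4049; elsewhere both bids give the same outcome.
$3958: truthful payoff $91, deviation payoff $0 → loss $91.
$3822: truthful payoff $227, deviation payoff $0 → loss $227.
$3431: truthful payoff $618, deviation payoff $0 → loss $618.
$1076: outcomes coincide → loss $0.
$4078: outcomes coincide → loss $0.
$1255: outcomes coincide → loss $0.
Total loss = $91 + $227 + $618 = $936.
Truthful bidding weakly dominates here: raising your bid can only win items priced above your value, and lowering it can only forfeit items priced below.

$936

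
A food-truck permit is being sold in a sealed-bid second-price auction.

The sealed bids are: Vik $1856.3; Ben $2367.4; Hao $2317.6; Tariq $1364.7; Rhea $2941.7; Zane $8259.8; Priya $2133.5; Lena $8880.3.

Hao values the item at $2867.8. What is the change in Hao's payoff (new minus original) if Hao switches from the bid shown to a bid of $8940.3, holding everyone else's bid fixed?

The highest bid among the other bidders is $8880.3; Hao's bid doesn't change that.
Original bid $2317.6: Hao is not highest (top rival bid is $8880.3); payoff $0.
Alternative bid $8940.3: Hao is highest, pays the top rival bid $8880.3; payoff $2867.8 − $8880.3 = −$6012.5.
Change in payoff = −$6012.5 − ($0) = −$6012.5.

−$6012.5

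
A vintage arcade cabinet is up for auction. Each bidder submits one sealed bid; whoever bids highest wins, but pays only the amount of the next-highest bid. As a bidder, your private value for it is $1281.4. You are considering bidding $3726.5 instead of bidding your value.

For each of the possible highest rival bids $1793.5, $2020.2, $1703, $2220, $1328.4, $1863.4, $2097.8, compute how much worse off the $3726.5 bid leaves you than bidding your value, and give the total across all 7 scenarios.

The deviation costs you only when the competing bid falls strictly between $1281.4 and $3726.5; elsewhere both bids give the same outcome.
$1793.5: truthful payoff $0, deviation payoff −$512.1 → loss $512.1.
$2020.2: truthful payoff $0, deviation payoff −$738.8 → loss $738.8.
$1703: truthful payoff $0, deviation payoff −$421.6 → loss $421.6.
$2220: truthful payoff $0, deviation payoff −$938.6 → loss $938.6.
$1328.4: truthful payoff $0, deviation payoff −$47 → loss $47.
$1863.4: truthful payoff $0, deviation payoff −$582 → loss $582.
$2097.8: truthful payoff $0, deviation payoff −$816.4 → loss $816.4.
Total loss = $512.1 + $738.8 + $421.6 + $938.6 + $47 + $582 + $816.4 = $4056.5.
Truthful bidding weakly dominates here: raising your bid can only win items priced above your value, and lowering it can only forfeit items priced below.

$4056.5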